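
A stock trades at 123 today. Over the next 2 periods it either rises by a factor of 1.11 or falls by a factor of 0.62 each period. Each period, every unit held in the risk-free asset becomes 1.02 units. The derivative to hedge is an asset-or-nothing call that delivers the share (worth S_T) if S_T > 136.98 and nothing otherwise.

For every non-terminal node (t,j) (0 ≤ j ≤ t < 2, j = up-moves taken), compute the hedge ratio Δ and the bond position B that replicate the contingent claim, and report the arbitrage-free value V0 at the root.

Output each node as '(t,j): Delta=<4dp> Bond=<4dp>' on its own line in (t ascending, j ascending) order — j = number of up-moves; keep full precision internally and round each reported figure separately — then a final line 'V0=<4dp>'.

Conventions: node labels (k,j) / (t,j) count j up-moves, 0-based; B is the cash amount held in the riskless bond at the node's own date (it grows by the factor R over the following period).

(0,0): Delta=2.0124 Bond=-150.4563
(1,0): Delta=0.0000 Bond=0.0000
(1,1): Delta=2.2653 Bond=-187.9951
V0=97.0686

Risk-neutral probability p* = (R−d)/(u−d) = (1.02−0.62)/(1.11−0.62) = 0.8163.
At maturity the claim pays: V(2,0)=0.0000, V(2,1)=0.0000, V(2,2)=151.5483
  t=1,j=0: stock 76.2600 → up 84.6486 (V=0.0000), down 47.2812 (V=0.0000). Price 0.0000; hedge Δ=0.0000, bond B=0.0000.
  t=1,j=1: stock 136.5300 → up 151.5483 (V=151.5483), down 84.6486 (V=0.0000). Price 121.2872; hedge Δ=2.2653, bond B=-187.9951.
  t=0,j=0: stock 123.0000 → up 136.5300 (V=121.2872), down 76.2600 (V=0.0000). Price 97.0686; hedge Δ=2.0124, bond B=-150.4563.
As a check, the time-0 holding Δ(0,0)·S0 + B(0,0) comes to 97.0686 — exactly V0.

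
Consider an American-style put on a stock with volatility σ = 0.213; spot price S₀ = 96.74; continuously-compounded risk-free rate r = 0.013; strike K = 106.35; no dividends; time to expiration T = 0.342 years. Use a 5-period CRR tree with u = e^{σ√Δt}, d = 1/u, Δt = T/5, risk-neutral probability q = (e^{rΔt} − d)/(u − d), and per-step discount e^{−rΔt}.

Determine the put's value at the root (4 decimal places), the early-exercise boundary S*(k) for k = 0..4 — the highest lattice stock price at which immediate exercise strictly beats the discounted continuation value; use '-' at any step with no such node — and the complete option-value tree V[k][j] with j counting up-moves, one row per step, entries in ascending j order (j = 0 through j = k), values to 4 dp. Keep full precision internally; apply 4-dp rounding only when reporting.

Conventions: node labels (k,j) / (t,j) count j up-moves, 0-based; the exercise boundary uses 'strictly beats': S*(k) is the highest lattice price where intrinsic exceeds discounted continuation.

params: Δt=0.06840 u=1.05729 d=0.94582 q=0.49406 e^(-rΔt)=0.99911
t_5 payoffs: 33.1282 24.4985 14.8517 4.0680 0.0000 0.0000
t_4: node(4,0) S=77.4165 payoff=28.9335 vs cont=28.8390 → 28.9335 [stop]  node(4,1) S=86.5406 payoff=19.8094 vs cont=19.7149 → 19.8094 [stop]  node(4,2) S=96.7400 payoff=9.6100 vs cont=9.5155 → 9.6100 [stop]  node(4,3) S=108.1415 payoff=0.0000 vs cont=2.0563 → 2.0563 [wait]  node(4,4) S=120.8867 payoff=0.0000 vs cont=0.0000 → 0.0000 [wait]  ⇒ S*(4)=96.7400
t_3: node(3,0) S=81.8515 payoff=24.4985 vs cont=24.4040 → 24.4985 [stop]  node(3,1) S=91.4983 payoff=14.8517 vs cont=14.7572 → 14.8517 [stop]  node(3,2) S=102.2820 payoff=4.0680 vs cont=5.8728 → 5.8728 [wait]  node(3,3) S=114.3366 payoff=0.0000 vs cont=1.0395 → 1.0395 [wait]  ⇒ S*(3)=91.4983
t_2: node(2,0) S=86.5406 payoff=19.8094 vs cont=19.7149 → 19.8094 [stop]  node(2,1) S=96.7400 payoff=9.6100 vs cont=10.4064 → 10.4064 [wait]  node(2,2) S=108.1415 payoff=0.0000 vs cont=3.4818 → 3.4818 [wait]  ⇒ S*(2)=86.5406
t_1: node(1,0) S=91.4983 payoff=14.8517 vs cont=15.1503 → 15.1503 [wait]  node(1,1) S=102.2820 payoff=4.0680 vs cont=6.9790 → 6.9790 [wait]  ⇒ S*(1)=-
t_0: node(0,0) S=96.7400 payoff=9.6100 vs cont=11.1033 → 11.1033 [wait]  ⇒ S*(0)=-

price = 11.1033
boundary = - - 86.5406 91.4983 96.7400
tree:
11.1033
15.1503 6.9790
19.8094 10.4064 3.4818
24.4985 14.8517 5.8728 1.0395
28.9335 19.8094 9.6100 2.0563 0.0000
33.1282 24.4985 14.8517 4.0680 0.0000 0.0000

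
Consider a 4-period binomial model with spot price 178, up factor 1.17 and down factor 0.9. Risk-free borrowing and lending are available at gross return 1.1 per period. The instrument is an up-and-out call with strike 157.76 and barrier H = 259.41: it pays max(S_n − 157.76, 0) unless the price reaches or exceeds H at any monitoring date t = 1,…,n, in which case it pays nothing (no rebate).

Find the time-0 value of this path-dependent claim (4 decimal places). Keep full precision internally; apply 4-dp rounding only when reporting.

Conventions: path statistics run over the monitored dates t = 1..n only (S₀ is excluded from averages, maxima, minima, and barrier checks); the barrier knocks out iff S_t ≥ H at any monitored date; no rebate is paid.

Set p* = 0.7407 (from d < R < u); the path-dependent value is the discounted p*-expectation over all price paths.
Enumerate all 2^4 = 16 price paths (U = up ×1.17, D = down ×0.9); each path with k up-moves has probability p*^k·(1−p*)^(4−k).
DDDD: M=160.2000, payoff=0.0000, prob=0.004518
UDDD: M=208.2600, payoff=0.0000, prob=0.012908
DUDD: M=187.4340, payoff=0.0000, prob=0.012908
UUDD: M=243.6642, payoff=39.6080, prob=0.036881
DDUD: M=168.6906, payoff=0.0000, prob=0.012908
UDUD: M=219.2978, payoff=39.6080, prob=0.036881
DUUD: M=219.2978, payoff=39.6080, prob=0.036881
UUUD: M=285.0871, payoff=0.0000, prob=0.105374
DDDU: M=160.2000, payoff=0.0000, prob=0.012908
UDDU: M=208.2600, payoff=39.6080, prob=0.036881
DUDU: M=197.3680, payoff=39.6080, prob=0.036881
UUDU: M=256.5784, payoff=98.8184, prob=0.105374
DDUU: M=197.3680, payoff=39.6080, prob=0.036881
UDUU: M=256.5784, payoff=98.8184, prob=0.105374
DUUU: M=256.5784, payoff=98.8184, prob=0.105374
UUUU: M=333.5519, payoff=0.0000, prob=0.301068
Price = Σ prob·payoff / R^4 = 40.003298 / 1.464100 = 27.3228

price = 27.3228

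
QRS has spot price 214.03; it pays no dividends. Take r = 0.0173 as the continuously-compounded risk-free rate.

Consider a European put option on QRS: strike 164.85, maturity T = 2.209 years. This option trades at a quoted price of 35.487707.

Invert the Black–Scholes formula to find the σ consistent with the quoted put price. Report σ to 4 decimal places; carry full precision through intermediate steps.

At σ = 0.5540 the Black–Scholes value reproduces the quote:
σ√T = 0.554·√2.209 = 0.823394
d₁ = (ln(S/K) + (r+σ²/2)T) / (σ√T) = (ln(214.03/164.85) + (0.0173+0.554²/2)·2.209) / 0.823394 = (0.261080 + 0.377204) / 0.823394 = 0.775188
d₂ = d₁ − σ√T = 0.775188 − 0.823394 = -0.048206
e^{−rT} = 0.962505
N(−d₁) = 0.219114,  N(−d₂) = 0.519224
V = K·e^{−rT}·N(−d₂) − S·N(−d₁) = 82.384768 − 46.897061 = 35.487707 (equal to the quote); since ∂V/∂σ > 0 for all σ, the implied volatility is unique

sigma = 0.5540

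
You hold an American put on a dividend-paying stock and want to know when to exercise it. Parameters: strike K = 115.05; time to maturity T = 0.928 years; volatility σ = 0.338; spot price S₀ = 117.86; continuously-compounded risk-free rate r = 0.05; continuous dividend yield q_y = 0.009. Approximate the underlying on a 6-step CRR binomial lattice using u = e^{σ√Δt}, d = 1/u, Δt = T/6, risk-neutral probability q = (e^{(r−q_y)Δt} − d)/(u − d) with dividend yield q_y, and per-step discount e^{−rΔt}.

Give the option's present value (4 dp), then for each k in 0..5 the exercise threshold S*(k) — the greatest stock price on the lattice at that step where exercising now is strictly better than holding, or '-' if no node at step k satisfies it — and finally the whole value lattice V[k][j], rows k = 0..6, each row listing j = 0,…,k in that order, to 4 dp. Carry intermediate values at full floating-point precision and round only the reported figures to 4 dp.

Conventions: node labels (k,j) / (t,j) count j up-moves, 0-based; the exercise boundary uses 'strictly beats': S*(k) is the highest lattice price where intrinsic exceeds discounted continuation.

price = 11.5921
boundary = - - - 79.1002 90.3456 79.1002
tree:
11.5921
17.5957 5.5436
25.7443 9.4159 1.6118
35.9498 15.5581 3.1892 0.0000
45.7956 24.7044 6.3103 0.0000 0.0000
54.4158 35.9498 12.4856 0.0000 0.0000 0.0000
61.9630 45.7956 24.7044 0.0000 0.0000 0.0000 0.0000

Δt=0.15467, u=1.14217, d=0.87553, q=0.49068, disc=e^(-rΔt)=0.99230
k=6 terminal: V=max(K-S,0) → 61.9630 45.7956 24.7044 0.0000 0.0000 0.0000 0.0000
k=5: j=0 S=60.6342 intr=54.4158 cont=53.6138 V=54.4158[EX]; j=1 S=79.1002 intr=35.9498 cont=35.1736 V=35.9498[EX]; j=2 S=103.1898 intr=11.8602 cont=12.4856 V=12.4856[hold]; j=3 S=134.6158 intr=0.0000 cont=0.0000 V=0.0000[hold]; j=4 S=175.6126 intr=0.0000 cont=0.0000 V=0.0000[hold]; j=5 S=229.0947 intr=0.0000 cont=0.0000 V=0.0000[hold]  S*(5)=79.1002
k=4: j=0 S=69.2544 intr=45.7956 cont=45.0056 V=45.7956[EX]; j=1 S=90.3456 intr=24.7044 cont=24.2483 V=24.7044[EX]; j=2 S=117.8600 intr=0.0000 cont=6.3103 V=6.3103[hold]; j=3 S=153.7538 intr=0.0000 cont=0.0000 V=0.0000[hold]; j=4 S=200.5789 intr=0.0000 cont=0.0000 V=0.0000[hold]  S*(4)=90.3456
k=3: j=0 S=79.1002 intr=35.9498 cont=35.1736 V=35.9498[EX]; j=1 S=103.1898 intr=11.8602 cont=15.5581 V=15.5581[hold]; j=2 S=134.6158 intr=0.0000 cont=3.1892 V=3.1892[hold]; j=3 S=175.6126 intr=0.0000 cont=0.0000 V=0.0000[hold]  S*(3)=79.1002
k=2: j=0 S=90.3456 intr=24.7044 cont=25.7443 V=25.7443[hold]; j=1 S=117.8600 intr=0.0000 cont=9.4159 V=9.4159[hold]; j=2 S=153.7538 intr=0.0000 cont=1.6118 V=1.6118[hold]  S*(2)=-
k=1: j=0 S=103.1898 intr=11.8602 cont=17.5957 V=17.5957[hold]; j=1 S=134.6158 intr=0.0000 cont=5.5436 V=5.5436[hold]  S*(1)=-
k=0: j=0 S=117.8600 intr=0.0000 cont=11.5921 V=11.5921[hold]  S*(0)=-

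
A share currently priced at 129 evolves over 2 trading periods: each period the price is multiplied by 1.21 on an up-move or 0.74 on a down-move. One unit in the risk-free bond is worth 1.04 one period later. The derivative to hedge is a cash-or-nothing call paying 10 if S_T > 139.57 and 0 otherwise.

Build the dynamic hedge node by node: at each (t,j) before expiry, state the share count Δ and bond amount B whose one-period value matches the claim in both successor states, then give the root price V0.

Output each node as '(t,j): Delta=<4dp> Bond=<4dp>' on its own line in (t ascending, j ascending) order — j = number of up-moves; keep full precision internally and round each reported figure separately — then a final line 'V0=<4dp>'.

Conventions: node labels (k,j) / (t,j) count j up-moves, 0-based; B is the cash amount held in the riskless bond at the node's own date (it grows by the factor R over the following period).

No-arbitrage ⇒ martingale measure with p* = (R−d)/(u−d) = 0.6383.
Terminal payoffs: V(2,0)=0.0000, V(2,1)=0.0000, V(2,2)=10.0000
(1,0): S=95.4600. Δ = (V_up−V_dn)/(S_up−S_dn) = (0.0000−0.0000)/(115.5066−70.6404) = 0.0000. V = [p*·0.0000 + (1−p*)·0.0000]/1.04 = 0.0000. B = V − Δ·S = 0.0000.
(1,1): S=156.0900. Δ = (V_up−V_dn)/(S_up−S_dn) = (10.0000−0.0000)/(188.8689−115.5066) = 0.1363. V = [p*·10.0000 + (1−p*)·0.0000]/1.04 = 6.1375. B = V − Δ·S = -15.1391.
(0,0): S=129.0000. Δ = (V_up−V_dn)/(S_up−S_dn) = (6.1375−0.0000)/(156.0900−95.4600) = 0.1012. V = [p*·6.1375 + (1−p*)·0.0000]/1.04 = 3.7669. B = V − Δ·S = -9.2916.
Verification: the root portfolio costs Δ(0,0)·S0 + B(0,0) = 3.7669, matching V0.

(0,0): Delta=0.1012 Bond=-9.2916
(1,0): Delta=0.0000 Bond=0.0000
(1,1): Delta=0.1363 Bond=-15.1391
V0=3.7669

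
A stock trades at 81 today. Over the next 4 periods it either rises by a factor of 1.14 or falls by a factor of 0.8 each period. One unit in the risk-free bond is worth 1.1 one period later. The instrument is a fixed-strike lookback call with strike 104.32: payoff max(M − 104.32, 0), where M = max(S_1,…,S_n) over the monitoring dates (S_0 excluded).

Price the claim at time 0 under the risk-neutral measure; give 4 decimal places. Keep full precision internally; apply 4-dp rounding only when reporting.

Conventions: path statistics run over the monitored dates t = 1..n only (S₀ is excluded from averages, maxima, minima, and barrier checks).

price = 14.3742

Risk-neutral up-probability p* = (R−d)/(u−d) = (1.1−0.8)/(1.14−0.8) = 0.8824; the claim prices as the p*-weighted sum of path payoffs discounted by R^4.
Enumerate all 2^4 = 16 price paths (U = up ×1.14, D = down ×0.8); each path with k up-moves has probability p*^k·(1−p*)^(4−k).
DDDD: M=64.8000, payoff=0.0000, prob=0.000192
UDDD: M=92.3400, payoff=0.0000, prob=0.001437
DUDD: M=73.8720, payoff=0.0000, prob=0.001437
UUDD: M=105.2676, payoff=0.9476, prob=0.010776
DDUD: M=64.8000, payoff=0.0000, prob=0.001437
UDUD: M=92.3400, payoff=0.0000, prob=0.010776
DUUD: M=84.2141, payoff=0.0000, prob=0.010776
UUUD: M=120.0051, payoff=15.6851, prob=0.080818
DDDU: M=64.8000, payoff=0.0000, prob=0.001437
UDDU: M=92.3400, payoff=0.0000, prob=0.010776
DUDU: M=73.8720, payoff=0.0000, prob=0.010776
UUDU: M=105.2676, payoff=0.9476, prob=0.080818
DDUU: M=67.3713, payoff=0.0000, prob=0.010776
UDUU: M=96.0041, payoff=0.0000, prob=0.080818
DUUU: M=96.0041, payoff=0.0000, prob=0.080818
UUUU: M=136.8058, payoff=32.4858, prob=0.606135
Price = Σ prob·payoff / R^4 = 21.045193 / 1.464100 = 14.3742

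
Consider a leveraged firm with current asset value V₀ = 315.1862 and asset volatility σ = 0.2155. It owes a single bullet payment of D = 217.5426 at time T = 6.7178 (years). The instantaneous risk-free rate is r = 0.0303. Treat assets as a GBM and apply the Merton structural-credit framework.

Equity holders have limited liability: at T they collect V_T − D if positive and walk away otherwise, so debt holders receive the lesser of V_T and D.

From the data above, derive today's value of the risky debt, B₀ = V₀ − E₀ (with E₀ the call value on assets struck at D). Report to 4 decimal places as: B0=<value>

B0=167.3074

Equity is a call on the firm's assets struck at D = 217.5426:
d₁ = [ln(V₀/D) + (r + σ²/2)T] / (σ√T)
   = [ln(315.1862/217.5426) + (0.0303 + 0.5·0.2155²)·6.7178] / (0.2155·√6.7178)
   = [0.370769 + 0.359537] / 0.558548 = 1.307508
d₂ = d₁ − σ√T = 1.307508 − 0.558548 = 0.748959
N(d₁) = 0.904480,  N(d₂) = 0.773059,  e^(−rT) = 0.815830
E₀ = V₀·N(d₁) − D·e^(−rT)·N(d₂)
   = 315.1862·0.904480 − 217.5426·0.815830·0.773059 = 147.878751
B₀ = V₀ − E₀ = 315.1862 − 147.878751 = 167.307449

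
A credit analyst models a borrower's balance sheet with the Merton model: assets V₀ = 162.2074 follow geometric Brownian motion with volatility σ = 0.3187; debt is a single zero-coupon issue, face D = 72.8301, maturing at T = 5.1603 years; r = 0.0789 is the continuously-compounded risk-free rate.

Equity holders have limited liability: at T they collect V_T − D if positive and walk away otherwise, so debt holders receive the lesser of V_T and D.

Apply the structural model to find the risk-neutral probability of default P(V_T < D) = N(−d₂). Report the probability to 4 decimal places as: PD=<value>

PD=0.0957

Work the structural quantities from V₀ = 162.2074 against face 72.8301:
d₁ = [ln(V₀/D) + (r + σ²/2)T] / (σ√T)
   = [ln(162.2074/72.8301) + (0.0789 + 0.5·0.3187²)·5.1603] / (0.3187·√5.1603)
   = [0.800746 + 0.669213] / 0.723968 = 2.030419
d₂ = d₁ − σ√T = 2.030419 − 0.723968 = 1.306451
risk-neutral PD = N(−d₂) = N(-1.306451) = 0.095700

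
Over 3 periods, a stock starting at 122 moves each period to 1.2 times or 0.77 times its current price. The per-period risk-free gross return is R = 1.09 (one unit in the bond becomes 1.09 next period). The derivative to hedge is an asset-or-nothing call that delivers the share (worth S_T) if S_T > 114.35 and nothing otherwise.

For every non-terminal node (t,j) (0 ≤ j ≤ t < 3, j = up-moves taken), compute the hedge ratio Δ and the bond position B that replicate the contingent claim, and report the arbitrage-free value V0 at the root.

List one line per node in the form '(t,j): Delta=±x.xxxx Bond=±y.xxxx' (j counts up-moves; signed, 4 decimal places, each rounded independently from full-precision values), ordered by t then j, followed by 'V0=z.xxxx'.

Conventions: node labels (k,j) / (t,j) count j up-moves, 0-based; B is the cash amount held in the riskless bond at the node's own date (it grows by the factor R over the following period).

Since d<R<u, set p* = (R−d)/(u−d) = 0.7442; price each node as the discounted p*-expectation of its children.
Expiry values: V(3,0)=0.0000, V(3,1)=0.0000, V(3,2)=135.2736, V(3,3)=210.8160
(2,0): S=72.3338. Δ = (V_up−V_dn)/(S_up−S_dn) = (0.0000−0.0000)/(86.8006−55.6970) = 0.0000. V = [p*·0.0000 + (1−p*)·0.0000]/1.09 = 0.0000. B = V − Δ·S = 0.0000.
(2,1): S=112.7280. Δ = (V_up−V_dn)/(S_up−S_dn) = (135.2736−0.0000)/(135.2736−86.8006) = 2.7907. V = [p*·135.2736 + (1−p*)·0.0000]/1.09 = 92.3566. B = V − Δ·S = -222.2331.
(2,2): S=175.6800. Δ = (V_up−V_dn)/(S_up−S_dn) = (210.8160−135.2736)/(210.8160−135.2736) = 1.0000. V = [p*·210.8160 + (1−p*)·135.2736]/1.09 = 175.6800. B = V − Δ·S = 0.0000.
(1,0): S=93.9400. Δ = (V_up−V_dn)/(S_up−S_dn) = (92.3566−0.0000)/(112.7280−72.3338) = 2.2864. V = [p*·92.3566 + (1−p*)·0.0000]/1.09 = 63.0555. B = V − Δ·S = -151.7273.
(1,1): S=146.4000. Δ = (V_up−V_dn)/(S_up−S_dn) = (175.6800−92.3566)/(175.6800−112.7280) = 1.3236. V = [p*·175.6800 + (1−p*)·92.3566]/1.09 = 141.6190. B = V − Δ·S = -52.1563.
(0,0): S=122.0000. Δ = (V_up−V_dn)/(S_up−S_dn) = (141.6190−63.0555)/(146.4000−93.9400) = 1.4976. V = [p*·141.6190 + (1−p*)·63.0555]/1.09 = 111.4875. B = V − Δ·S = -71.2183.
Sanity check at the root: Δ(0,0)·S0 + B(0,0) reproduces V0 = 111.4875.

(0,0): Delta=1.4976 Bond=-71.2183
(1,0): Delta=2.2864 Bond=-151.7273
(1,1): Delta=1.3236 Bond=-52.1563
(2,0): Delta=0.0000 Bond=0.0000
(2,1): Delta=2.7907 Bond=-222.2331
(2,2): Delta=1.0000 Bond=0.0000
V0=111.4875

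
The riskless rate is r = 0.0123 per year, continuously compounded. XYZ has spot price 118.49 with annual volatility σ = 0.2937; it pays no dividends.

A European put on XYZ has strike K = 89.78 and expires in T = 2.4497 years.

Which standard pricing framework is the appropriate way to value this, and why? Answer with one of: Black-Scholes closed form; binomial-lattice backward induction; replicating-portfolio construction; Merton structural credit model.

framework: Black-Scholes closed form

Key observation: with XYZ following a GBM at constant σ and r, the European put struck at 89.78 prices in closed form — nothing here needs a stepwise model or a balance sheet.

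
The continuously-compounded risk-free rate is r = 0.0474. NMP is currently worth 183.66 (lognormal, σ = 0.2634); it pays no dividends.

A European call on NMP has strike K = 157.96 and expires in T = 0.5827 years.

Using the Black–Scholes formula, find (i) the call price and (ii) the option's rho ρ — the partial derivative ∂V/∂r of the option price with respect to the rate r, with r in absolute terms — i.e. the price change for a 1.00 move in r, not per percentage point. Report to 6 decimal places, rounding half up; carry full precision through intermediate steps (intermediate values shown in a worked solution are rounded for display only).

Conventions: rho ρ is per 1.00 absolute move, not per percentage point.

price = 33.465712
ρ = 70.216757

σ√T = 0.2634·√0.5827 = 0.201066
d₁ = (ln(S/K) + (r+σ²/2)T) / (σ√T) = (ln(183.66/157.96) + (0.0474+0.2634²/2)·0.5827) / 0.201066 = (0.150744 + 0.047834) / 0.201066 = 0.987627
d₂ = d₁ − σ√T = 0.987627 − 0.201066 = 0.786561
e^{−rT} = 0.972758
N(d₁) = 0.838332,  N(d₂) = 0.784231
Call price V = S·N(d₁) − K·e^{−rT}·N(d₂) = 153.968126 − 120.502414 = 33.465712
ρ = K·T·e^{−rT}·N(d₂) = 70.216757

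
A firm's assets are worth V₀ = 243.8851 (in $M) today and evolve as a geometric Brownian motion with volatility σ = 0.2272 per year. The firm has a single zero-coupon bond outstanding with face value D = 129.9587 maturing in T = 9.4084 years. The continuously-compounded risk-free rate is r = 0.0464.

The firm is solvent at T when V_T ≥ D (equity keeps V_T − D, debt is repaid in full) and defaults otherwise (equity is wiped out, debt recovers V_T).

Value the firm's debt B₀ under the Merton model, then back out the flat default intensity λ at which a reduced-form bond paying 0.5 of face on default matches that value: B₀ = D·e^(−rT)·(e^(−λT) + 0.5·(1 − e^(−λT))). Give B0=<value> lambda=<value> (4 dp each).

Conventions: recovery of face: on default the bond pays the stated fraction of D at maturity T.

Equity is a call on the firm's assets struck at D = 129.9587:
d₁ = [ln(V₀/D) + (r + σ²/2)T] / (σ√T)
   = [ln(243.8851/129.9587) + (0.0464 + 0.5·0.2272²)·9.4084] / (0.2272·√9.4084)
   = [0.629481 + 0.679380] / 0.696893 = 1.878136
d₂ = d₁ − σ√T = 1.878136 − 0.696893 = 1.181243
N(d₁) = 0.969819,  N(d₂) = 0.881247,  e^(−rT) = 0.646262
E₀ = V₀·N(d₁) − D·e^(−rT)·N(d₂)
   = 243.8851·0.969819 − 129.9587·0.646262·0.881247 = 162.510691
B₀ = V₀ − E₀ = 243.8851 − 162.510691 = 81.374409
e^(−λT) = (B₀·e^(rT)/D − 0.5)/(1 − 0.5) = (81.3744·1.547359/129.9587 − 0.5)/0.5 = 0.93777607
λ = −ln(0.93777607)/9.4084 = 0.006828

B0=81.3744 lambda=0.0068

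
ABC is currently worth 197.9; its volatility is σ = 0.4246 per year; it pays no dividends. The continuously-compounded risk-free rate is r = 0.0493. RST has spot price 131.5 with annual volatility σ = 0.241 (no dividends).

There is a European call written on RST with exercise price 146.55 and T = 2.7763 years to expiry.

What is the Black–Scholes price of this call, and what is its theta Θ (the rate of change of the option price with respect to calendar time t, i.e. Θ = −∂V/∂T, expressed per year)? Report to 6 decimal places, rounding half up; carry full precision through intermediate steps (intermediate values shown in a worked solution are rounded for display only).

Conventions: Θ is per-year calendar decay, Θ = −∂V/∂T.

price = 22.530868
Θ = -6.481430

σ√T = 0.241·√2.7763 = 0.401560
d₁ = (ln(S/K) + (r+σ²/2)T) / (σ√T) = (ln(131.5/146.55) + (0.0493+0.241²/2)·2.7763) / 0.401560 = (-0.108360 + 0.217497) / 0.401560 = 0.271782
d₂ = d₁ − σ√T = 0.271782 − 0.401560 = -0.129777
e^{−rT} = 0.872082
N(d₁) = 0.607105,  N(d₂) = 0.448371
Call price V = S·N(d₁) − K·e^{−rT}·N(d₂) = 79.834354 − 57.303487 = 22.530868
φ(d₁) = (1/√(2π))·e^{−d₁²/2} = 0.384477
Θ = −S·φ(d₁)·σ/(2√T) − r·K·e^{−rT}·N(d₂) = −3.656368 − 2.825062 = -6.481430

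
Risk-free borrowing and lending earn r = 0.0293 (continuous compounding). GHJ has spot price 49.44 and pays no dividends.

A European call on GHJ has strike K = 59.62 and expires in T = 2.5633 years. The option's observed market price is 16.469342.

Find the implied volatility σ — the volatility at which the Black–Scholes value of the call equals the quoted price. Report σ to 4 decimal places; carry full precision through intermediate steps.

sigma = 0.5985

At σ = 0.5985 the Black–Scholes value reproduces the quote:
σ√T = 0.5985·√2.5633 = 0.958217
d₁ = (ln(S/K) + (r+σ²/2)T) / (σ√T) = (ln(49.44/59.62) + (0.0293+0.5985²/2)·2.5633) / 0.958217 = (-0.187231 + 0.534195) / 0.958217 = 0.362093
d₂ = d₁ − σ√T = 0.362093 − 0.958217 = -0.596124
e^{−rT} = 0.927646
N(d₁) = 0.641359,  N(d₂) = 0.275546
V = S·N(d₁) − K·e^{−rT}·N(d₂) = 31.708769 − 15.239427 = 16.469342 (the quoted price), and the Black–Scholes price is strictly increasing in σ, so σ is unique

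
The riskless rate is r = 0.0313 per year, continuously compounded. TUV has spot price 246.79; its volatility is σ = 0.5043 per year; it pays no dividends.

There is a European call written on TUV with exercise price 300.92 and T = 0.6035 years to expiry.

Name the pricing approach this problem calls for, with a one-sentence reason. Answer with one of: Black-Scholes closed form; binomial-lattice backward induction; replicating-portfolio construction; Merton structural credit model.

Key observation: a European-exercise option on TUV struck at 300.92 — a GBM underlying with constant parameters — admits an analytic price: the data contain no early exercise, no discrete tree, no debt structure.

framework: Black-Scholes closed form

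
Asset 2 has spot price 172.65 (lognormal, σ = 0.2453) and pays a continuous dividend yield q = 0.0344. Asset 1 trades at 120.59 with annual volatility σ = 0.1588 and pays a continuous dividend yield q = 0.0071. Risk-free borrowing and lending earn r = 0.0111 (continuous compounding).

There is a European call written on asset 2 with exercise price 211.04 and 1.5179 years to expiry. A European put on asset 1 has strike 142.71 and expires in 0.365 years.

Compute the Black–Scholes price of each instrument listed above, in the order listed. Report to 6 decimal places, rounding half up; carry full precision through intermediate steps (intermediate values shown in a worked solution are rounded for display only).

[asset 2 call K=211.04]
σ√T = 0.2453·√1.5179 = 0.302217
d₁ = (ln(S/K) + (r−q+σ²/2)T) / (σ√T) = (ln(172.65/211.04) + (0.0111−0.0344+0.2453²/2)·1.5179) / 0.302217 = (-0.200781 + 0.010301) / 0.302217 = -0.630278
d₂ = d₁ − σ√T = -0.630278 − 0.302217 = -0.932495
e^{−rT} = 0.983292
e^{−qT} = 0.949124
N(d₁) = 0.264256,  N(d₂) = 0.175540
price = S·e^{−qT}·N(d₁) − K·e^{−rT}·N(d₂) = 43.302722 − 36.427104 = 6.875618
[asset 1 put K=142.71]
σ√T = 0.1588·√0.365 = 0.095939
d₁ = (ln(S/K) + (r−q+σ²/2)T) / (σ√T) = (ln(120.59/142.71) + (0.0111−0.0071+0.1588²/2)·0.365) / 0.095939 = (-0.168418 + 0.006062) / 0.095939 = -1.692277
d₂ = d₁ − σ√T = -1.692277 − 0.095939 = -1.788217
e^{−rT} = 0.995957
e^{−qT} = 0.997412
N(−d₁) = 0.954703,  N(−d₂) = 0.963129
price = K·e^{−rT}·N(−d₂) − S·e^{−qT}·N(−d₁) = 136.892463 − 114.829722 = 22.062741

price(asset 2 call K=211.04) = 6.875618
price(asset 1 put K=142.71) = 22.062741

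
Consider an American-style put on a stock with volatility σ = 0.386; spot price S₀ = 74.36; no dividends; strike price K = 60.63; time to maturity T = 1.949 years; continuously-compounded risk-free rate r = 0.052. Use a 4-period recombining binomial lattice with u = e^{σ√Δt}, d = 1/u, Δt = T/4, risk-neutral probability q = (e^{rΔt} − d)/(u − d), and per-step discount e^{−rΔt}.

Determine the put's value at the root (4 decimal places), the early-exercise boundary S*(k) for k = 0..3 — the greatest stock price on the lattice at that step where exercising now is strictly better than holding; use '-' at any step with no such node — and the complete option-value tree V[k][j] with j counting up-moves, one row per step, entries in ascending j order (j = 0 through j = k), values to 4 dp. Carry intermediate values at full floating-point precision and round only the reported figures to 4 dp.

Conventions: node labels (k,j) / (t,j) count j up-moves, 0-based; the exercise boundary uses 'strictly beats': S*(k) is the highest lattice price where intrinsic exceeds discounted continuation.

price = 6.7358
boundary = - - - 33.1352
tree:
6.7358
11.2138 2.2466
18.0297 4.4319 0.0000
27.4948 8.7432 0.0000 0.0000
35.3211 17.2483 0.0000 0.0000 0.0000

params: Δt=0.48725 u=1.30923 d=0.76381 q=0.48009 e^(-rΔt)=0.97498
t_4 payoffs: 35.3211 17.2483 0.0000 0.0000 0.0000
t_3: node(3,0) S=33.1352 payoff=27.4948 vs cont=25.9779 → 27.4948 [stop]  node(3,1) S=56.7967 payoff=3.8333 vs cont=8.7432 → 8.7432 [wait]  node(3,2) S=97.3545 payoff=0.0000 vs cont=0.0000 → 0.0000 [wait]  node(3,3) S=166.8742 payoff=0.0000 vs cont=0.0000 → 0.0000 [wait]  ⇒ S*(3)=33.1352
t_2: node(2,0) S=43.3817 payoff=17.2483 vs cont=18.0297 → 18.0297 [wait]  node(2,1) S=74.3600 payoff=0.0000 vs cont=4.4319 → 4.4319 [wait]  node(2,2) S=127.4596 payoff=0.0000 vs cont=0.0000 → 0.0000 [wait]  ⇒ S*(2)=-
t_1: node(1,0) S=56.7967 payoff=3.8333 vs cont=11.2138 → 11.2138 [wait]  node(1,1) S=97.3545 payoff=0.0000 vs cont=2.2466 → 2.2466 [wait]  ⇒ S*(1)=-
t_0: node(0,0) S=74.3600 payoff=0.0000 vs cont=6.7358 → 6.7358 [wait]  ⇒ S*(0)=-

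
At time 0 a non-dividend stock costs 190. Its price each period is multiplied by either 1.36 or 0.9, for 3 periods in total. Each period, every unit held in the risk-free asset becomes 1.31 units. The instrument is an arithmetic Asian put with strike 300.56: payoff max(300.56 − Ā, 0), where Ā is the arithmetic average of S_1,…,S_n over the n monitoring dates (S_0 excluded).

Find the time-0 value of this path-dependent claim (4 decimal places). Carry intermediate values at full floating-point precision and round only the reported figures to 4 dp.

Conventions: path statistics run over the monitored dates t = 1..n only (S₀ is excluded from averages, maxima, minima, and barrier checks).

Risk-neutral up-probability p* = (R−d)/(u−d) = (1.31−0.9)/(1.36−0.9) = 0.8913; the claim prices as the p*-weighted sum of path payoffs discounted by R^3.
Enumerate all 2^3 = 8 price paths (U = up ×1.36, D = down ×0.9); each path with k up-moves has probability p*^k·(1−p*)^(3−k).
DDD: Ā=154.4700, payoff=146.0900, prob=0.001284
UDD: Ā=233.4213, payoff=67.1387, prob=0.010531
DUD: Ā=204.2880, payoff=96.2720, prob=0.010531
UUD: Ā=308.7019, payoff=0.0000, prob=0.086350
DDU: Ā=178.0680, payoff=122.4920, prob=0.010531
UDU: Ā=269.0805, payoff=31.4795, prob=0.086350
DUU: Ā=239.9472, payoff=60.6128, prob=0.086350
UUU: Ā=362.5869, payoff=0.0000, prob=0.708073
Price = Σ prob·payoff / R^3 = 11.150520 / 2.248091 = 4.9600

price = 4.9600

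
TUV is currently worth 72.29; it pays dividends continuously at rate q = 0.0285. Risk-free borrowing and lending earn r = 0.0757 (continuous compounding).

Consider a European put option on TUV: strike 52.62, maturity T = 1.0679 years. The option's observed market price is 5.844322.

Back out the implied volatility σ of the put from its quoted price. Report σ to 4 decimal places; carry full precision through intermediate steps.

sigma = 0.5914

At σ = 0.5914 the Black–Scholes value reproduces the quote:
σ√T = 0.5914·√1.0679 = 0.611148
d₁ = (ln(S/K) + (r−q+σ²/2)T) / (σ√T) = (ln(72.29/52.62) + (0.0757−0.0285+0.5914²/2)·1.0679) / 0.611148 = (0.317590 + 0.237156) / 0.611148 = 0.907710
d₂ = d₁ − σ√T = 0.907710 − 0.611148 = 0.296562
e^{−rT} = 0.922341
e^{−qT} = 0.970023
N(−d₁) = 0.182016,  N(−d₂) = 0.383401
V = K·e^{−rT}·N(−d₂) − S·e^{−qT}·N(−d₁) = 18.607805 − 12.763483 = 5.844322 (the observed quote) — the price is monotone increasing in volatility, hence this σ is the only solution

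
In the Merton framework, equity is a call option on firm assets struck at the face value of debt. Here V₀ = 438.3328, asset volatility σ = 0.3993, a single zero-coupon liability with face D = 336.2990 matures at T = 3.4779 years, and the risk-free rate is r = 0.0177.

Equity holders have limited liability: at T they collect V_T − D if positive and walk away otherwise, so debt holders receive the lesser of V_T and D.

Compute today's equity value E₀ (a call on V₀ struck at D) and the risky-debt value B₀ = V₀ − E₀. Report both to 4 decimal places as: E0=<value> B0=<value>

E0=180.3867 B0=257.9461

Work the structural quantities from V₀ = 438.3328 against face 336.2990:
d₁ = [ln(V₀/D) + (r + σ²/2)T] / (σ√T)
   = [ln(438.3328/336.2990) + (0.0177 + 0.5·0.3993²)·3.4779] / (0.3993·√3.4779)
   = [0.264978 + 0.338818] / 0.744660 = 0.810834
d₂ = d₁ − σ√T = 0.810834 − 0.744660 = 0.066175
N(d₁) = 0.791270,  N(d₂) = 0.526381,  e^(−rT) = 0.940298
E₀ = V₀·N(d₁) − D·e^(−rT)·N(d₂)
   = 438.3328·0.791270 − 336.2990·0.940298·0.526381 = 180.386736
B₀ = V₀ − E₀ = 438.3328 − 180.386736 = 257.946064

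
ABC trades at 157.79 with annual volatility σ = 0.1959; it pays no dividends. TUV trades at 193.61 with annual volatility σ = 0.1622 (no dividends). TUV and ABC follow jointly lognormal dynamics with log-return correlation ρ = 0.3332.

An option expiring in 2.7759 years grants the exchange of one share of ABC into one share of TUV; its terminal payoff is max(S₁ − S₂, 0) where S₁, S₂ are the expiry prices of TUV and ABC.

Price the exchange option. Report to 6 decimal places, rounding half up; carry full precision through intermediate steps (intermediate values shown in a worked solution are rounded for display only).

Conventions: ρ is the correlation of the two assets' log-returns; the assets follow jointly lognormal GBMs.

σ_eff = √(σ₁² + σ₂² − 2ρσ₁σ₂) = √(0.1622² + 0.1959² − 2·0.3332·0.1622·0.1959) = 0.208592
d₁ = (ln(S₁/S₂) + (q₂ − q₁ + σ_eff²/2)T) / (σ_eff√T) = (ln(193.61/157.79) + (0.0 − 0.0 + 0.021755)·2.7759) / 0.347537 = 0.762428
d₂ = d₁ − σ_eff√T = 0.762428 − 0.347537 = 0.414892
N(d₁) = 0.777098,  N(d₂) = 0.660889
V = S₁·e^{−q₁T}·N(d₁) − S₂·e^{−q₂T}·N(d₂) = 150.453891 − 104.281731 = 46.172159
Key observation: no risk-free rate is needed — with the second asset as numeraire the exchange option is a call on the ratio S₁/S₂, and r cancels out of the value.

exchange price = 46.172159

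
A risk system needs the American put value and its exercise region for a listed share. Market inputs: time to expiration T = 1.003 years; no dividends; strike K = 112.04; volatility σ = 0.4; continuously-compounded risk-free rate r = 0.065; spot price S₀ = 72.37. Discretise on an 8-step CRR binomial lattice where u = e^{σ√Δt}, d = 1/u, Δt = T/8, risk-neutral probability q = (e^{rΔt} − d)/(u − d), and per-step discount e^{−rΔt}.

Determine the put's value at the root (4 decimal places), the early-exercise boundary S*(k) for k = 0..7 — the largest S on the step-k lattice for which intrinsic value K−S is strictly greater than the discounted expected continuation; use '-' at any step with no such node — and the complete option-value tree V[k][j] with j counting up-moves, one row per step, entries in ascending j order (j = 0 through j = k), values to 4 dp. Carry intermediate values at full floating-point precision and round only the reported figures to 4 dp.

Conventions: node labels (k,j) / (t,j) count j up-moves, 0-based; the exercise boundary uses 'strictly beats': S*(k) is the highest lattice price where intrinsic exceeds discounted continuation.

price = 39.6700
boundary = 72.3700 62.8128 72.3700 62.8128 72.3700 62.8128 72.3700 83.3814
tree:
39.6700
49.2272 30.4218
57.5223 39.6700 21.4322
64.7219 49.2272 29.7182 13.2814
70.9708 57.5223 39.6700 19.9946 6.6099
76.3944 64.7219 49.2272 28.9021 11.1819 2.0259
81.1018 70.9708 57.5223 39.6700 18.3272 4.0321 0.0000
85.1875 76.3944 64.7219 49.2272 28.6586 8.0250 0.0000 0.0000
88.7337 81.1018 70.9708 57.5223 39.6700 15.9718 0.0000 0.0000 0.0000

params: Δt=0.12537 u=1.15215 d=0.86794 q=0.49344 e^(-rΔt)=0.99188
t_8 payoffs: 88.7337 81.1018 70.9708 57.5223 39.6700 15.9718 0.0000 0.0000 0.0000
t_7: node(7,0) S=26.8525 payoff=85.1875 vs cont=84.2782 → 85.1875 [stop]  node(7,1) S=35.6456 payoff=76.3944 vs cont=75.4851 → 76.3944 [stop]  node(7,2) S=47.3181 payoff=64.7219 vs cont=63.8126 → 64.7219 [stop]  node(7,3) S=62.8128 payoff=49.2272 vs cont=48.3179 → 49.2272 [stop]  node(7,4) S=83.3814 payoff=28.6586 vs cont=27.7493 → 28.6586 [stop]  node(7,5) S=110.6854 payoff=1.3546 vs cont=8.0250 → 8.0250 [wait]  node(7,6) S=146.9303 payoff=0.0000 vs cont=0.0000 → 0.0000 [wait]  node(7,7) S=195.0440 payoff=0.0000 vs cont=0.0000 → 0.0000 [wait]  ⇒ S*(7)=83.3814
t_6: node(6,0) S=30.9382 payoff=81.1018 vs cont=80.1924 → 81.1018 [stop]  node(6,1) S=41.0692 payoff=70.9708 vs cont=70.0615 → 70.9708 [stop]  node(6,2) S=54.5177 payoff=57.5223 vs cont=56.6130 → 57.5223 [stop]  node(6,3) S=72.3700 payoff=39.6700 vs cont=38.7607 → 39.6700 [stop]  node(6,4) S=96.0682 payoff=15.9718 vs cont=18.3272 → 18.3272 [wait]  node(6,5) S=127.5266 payoff=0.0000 vs cont=4.0321 → 4.0321 [wait]  node(6,6) S=169.2864 payoff=0.0000 vs cont=0.0000 → 0.0000 [wait]  ⇒ S*(6)=72.3700
t_5: node(5,0) S=35.6456 payoff=76.3944 vs cont=75.4851 → 76.3944 [stop]  node(5,1) S=47.3181 payoff=64.7219 vs cont=63.8126 → 64.7219 [stop]  node(5,2) S=62.8128 payoff=49.2272 vs cont=48.3179 → 49.2272 [stop]  node(5,3) S=83.3814 payoff=28.6586 vs cont=28.9021 → 28.9021 [wait]  node(5,4) S=110.6854 payoff=1.3546 vs cont=11.1819 → 11.1819 [wait]  node(5,5) S=146.9303 payoff=0.0000 vs cont=2.0259 → 2.0259 [wait]  ⇒ S*(5)=62.8128
t_4: node(4,0) S=41.0692 payoff=70.9708 vs cont=70.0615 → 70.9708 [stop]  node(4,1) S=54.5177 payoff=57.5223 vs cont=56.6130 → 57.5223 [stop]  node(4,2) S=72.3700 payoff=39.6700 vs cont=38.8798 → 39.6700 [stop]  node(4,3) S=96.0682 payoff=15.9718 vs cont=19.9946 → 19.9946 [wait]  node(4,4) S=127.5266 payoff=0.0000 vs cont=6.6099 → 6.6099 [wait]  ⇒ S*(4)=72.3700
t_3: node(3,0) S=47.3181 payoff=64.7219 vs cont=63.8126 → 64.7219 [stop]  node(3,1) S=62.8128 payoff=49.2272 vs cont=48.3179 → 49.2272 [stop]  node(3,2) S=83.3814 payoff=28.6586 vs cont=29.7182 → 29.7182 [wait]  node(3,3) S=110.6854 payoff=1.3546 vs cont=13.2814 → 13.2814 [wait]  ⇒ S*(3)=62.8128
t_2: node(2,0) S=54.5177 payoff=57.5223 vs cont=56.6130 → 57.5223 [stop]  node(2,1) S=72.3700 payoff=39.6700 vs cont=39.2792 → 39.6700 [stop]  node(2,2) S=96.0682 payoff=15.9718 vs cont=21.4322 → 21.4322 [wait]  ⇒ S*(2)=72.3700
t_1: node(1,0) S=62.8128 payoff=49.2272 vs cont=48.3179 → 49.2272 [stop]  node(1,1) S=83.3814 payoff=28.6586 vs cont=30.4218 → 30.4218 [wait]  ⇒ S*(1)=62.8128
t_0: node(0,0) S=72.3700 payoff=39.6700 vs cont=39.6236 → 39.6700 [stop]  ⇒ S*(0)=72.3700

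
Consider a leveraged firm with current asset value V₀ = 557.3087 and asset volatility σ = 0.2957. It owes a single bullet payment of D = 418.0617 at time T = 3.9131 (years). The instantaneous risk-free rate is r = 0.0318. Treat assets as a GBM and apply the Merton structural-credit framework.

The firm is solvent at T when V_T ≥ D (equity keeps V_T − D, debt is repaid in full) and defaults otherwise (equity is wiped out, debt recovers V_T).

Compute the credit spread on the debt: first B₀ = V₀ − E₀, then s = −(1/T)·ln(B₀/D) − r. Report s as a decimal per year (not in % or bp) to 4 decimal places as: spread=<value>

spread=0.0268

Work the structural quantities from V₀ = 557.3087 against face 418.0617:
d₁ = [ln(V₀/D) + (r + σ²/2)T] / (σ√T)
   = [ln(557.3087/418.0617) + (0.0318 + 0.5·0.2957²)·3.9131] / (0.2957·√3.9131)
   = [0.287490 + 0.295514] / 0.584941 = 0.996690
d₂ = d₁ − σ√T = 0.996690 − 0.584941 = 0.411750
N(d₁) = 0.840543,  N(d₂) = 0.659739,  e^(−rT) = 0.882994
E₀ = V₀·N(d₁) − D·e^(−rT)·N(d₂)
   = 557.3087·0.840543 − 418.0617·0.882994·0.659739 = 224.901791
B₀ = V₀ − E₀ = 557.3087 − 224.901791 = 332.406909
spread = −(1/T)·ln(B₀/D) − r = −(1/3.9131)·ln(332.406909/418.0617) − 0.0318 = 0.02679017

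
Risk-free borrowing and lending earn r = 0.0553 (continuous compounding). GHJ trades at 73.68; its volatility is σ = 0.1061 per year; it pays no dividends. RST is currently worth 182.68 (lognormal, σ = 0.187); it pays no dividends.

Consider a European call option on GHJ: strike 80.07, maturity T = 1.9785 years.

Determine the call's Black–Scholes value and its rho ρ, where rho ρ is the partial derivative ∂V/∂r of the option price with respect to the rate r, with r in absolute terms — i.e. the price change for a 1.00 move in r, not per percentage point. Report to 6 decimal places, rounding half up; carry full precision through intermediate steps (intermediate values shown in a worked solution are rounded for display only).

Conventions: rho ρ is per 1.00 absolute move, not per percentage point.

σ√T = 0.1061·√1.9785 = 0.149239
d₁ = (ln(S/K) + (r+σ²/2)T) / (σ√T) = (ln(73.68/80.07) + (0.0553+0.1061²/2)·1.9785) / 0.149239 = (-0.083170 + 0.120547) / 0.149239 = 0.250453
d₂ = d₁ − σ√T = 0.250453 − 0.149239 = 0.101213
e^{−rT} = 0.896362
N(d₁) = 0.598881,  N(d₂) = 0.540309
Call price V = S·N(d₁) − K·e^{−rT}·N(d₂) = 44.125575 − 38.778922 = 5.346653
ρ = K·T·e^{−rT}·N(d₂) = 76.724097

price = 5.346653
ρ = 76.724097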